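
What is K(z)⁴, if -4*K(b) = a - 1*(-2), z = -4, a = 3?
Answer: 625/256 ≈ 2.4414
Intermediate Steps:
K(b) = -5/4 (K(b) = -(3 - 1*(-2))/4 = -(3 + 2)/4 = -¼*5 = -5/4)
K(z)⁴ = (-5/4)⁴ = 625/256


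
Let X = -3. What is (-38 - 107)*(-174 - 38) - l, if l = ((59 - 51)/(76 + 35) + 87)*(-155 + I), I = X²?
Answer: 4823230/111 ≈ 43453.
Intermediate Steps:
I = 9 (I = (-3)² = 9)
l = -1411090/111 (l = ((59 - 51)/(76 + 35) + 87)*(-155 + 9) = (8/111 + 87)*(-146) = (9665/111)*(-146) = -1411090/111 ≈ -12713.)
(-38 - 107)*(-174 - 38) - l = (-38 - 107)*(-174 - 38) - 1*(-1411090/111) = -145*(-212) + 1411090/111 = 30740 + 1411090/111 = 4823230/111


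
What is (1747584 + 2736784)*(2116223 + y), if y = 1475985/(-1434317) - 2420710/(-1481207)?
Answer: 2880219993878817640564288/303502911517 ≈ 9.4899e+12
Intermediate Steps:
y = 1285826191175/2124520380619 (y = 1475985*(-1/1434317) - 2420710*(-1/1481207) = -1475985/1434317 + 2420710/1481207 = 1285826191175/2124520380619 ≈ 0.60523)
(1747584 + 2736784)*(2116223 + y) = (1747584 + 2736784)*(2116223 + 1285826191175/2124520380619) = 4484368*(4495960179260873212/2124520380619) = 2880219993878817640564288/303502911517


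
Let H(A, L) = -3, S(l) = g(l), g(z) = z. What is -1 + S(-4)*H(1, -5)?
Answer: 11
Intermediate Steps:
S(l) = l
-1 + S(-4)*H(1, -5) = -1 - 4*(-3) = -1 + 12 = 11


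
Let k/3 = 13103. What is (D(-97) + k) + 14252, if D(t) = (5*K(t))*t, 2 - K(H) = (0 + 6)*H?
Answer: -229679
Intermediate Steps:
k = 39309 (k = 3*13103 = 39309)
K(H) = 2 - 6*H (K(H) = 2 - (0 + 6)*H = 2 - 6*H)
D(t) = t*(10 - 30*t) (D(t) = (5*(2 - 6*t))*t = (10 - 30*t)*t = t*(10 - 30*t))
(D(-97) + k) + 14252 = (10*(-97)*(1 - 3*(-97)) + 39309) + 14252 = (10*(-97)*(1 + 291) + 39309) + 14252 = (10*(-97)*292 + 39309) + 14252 = (-283240 + 39309) + 14252 = -243931 + 14252 = -229679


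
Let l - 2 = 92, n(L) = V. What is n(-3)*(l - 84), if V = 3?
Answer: 30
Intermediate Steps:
n(L) = 3
l = 94 (l = 2 + 92 = 94)
n(-3)*(l - 84) = 3*(94 - 84) = 3*10 = 30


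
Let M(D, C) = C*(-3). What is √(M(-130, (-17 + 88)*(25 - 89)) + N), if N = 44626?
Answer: √58258 ≈ 241.37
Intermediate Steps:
M(D, C) = -3*C
√(M(-130, (-17 + 88)*(25 - 89)) + N) = √(-3*(-17 + 88)*(25 - 89) + 44626) = √(-213*(-64) + 44626) = √(-3*(-4544) + 44626) = √(13632 + 44626) = √58258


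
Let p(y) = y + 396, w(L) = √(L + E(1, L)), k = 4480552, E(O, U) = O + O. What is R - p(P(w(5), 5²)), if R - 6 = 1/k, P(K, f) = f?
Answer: -1859429079/4480552 ≈ -415.00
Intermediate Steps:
E(O, U) = 2*O
w(L) = √(2 + L) (w(L) = √(L + 2*1) = √(L + 2) = √(2 + L))
p(y) = 396 + y
R = 26883313/4480552 (R = 6 + 1/4480552 = 26883313/4480552 ≈ 6.0000)
R - p(P(w(5), 5²)) = 26883313/4480552 - (396 + 5²) = 26883313/4480552 - (396 + 25) = 26883313/4480552 - 1*421 = 26883313/4480552 - 421 = -1859429079/4480552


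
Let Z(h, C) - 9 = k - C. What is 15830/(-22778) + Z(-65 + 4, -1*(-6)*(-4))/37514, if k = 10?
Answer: -296433583/427246946 ≈ -0.69382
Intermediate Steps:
Z(h, C) = 19 - C (Z(h, C) = 9 + (10 - C) = 19 - C)
15830/(-22778) + Z(-65 + 4, -1*(-6)*(-4))/37514 = 15830/(-22778) + (19 - (-1*(-6))*(-4))/37514 = 15830*(-1/22778) + (19 - 6*(-4))*(1/37514) = -7915/11389 + (19 - 1*(-24))*(1/37514) = -7915/11389 + (19 + 24)*(1/37514) = -7915/11389 + 43*(1/37514) = -7915/11389 + 43/37514 = -296433583/427246946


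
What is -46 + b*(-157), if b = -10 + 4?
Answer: 896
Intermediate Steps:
b = -6
-46 + b*(-157) = -46 - 6*(-157) = -46 + 942 = 896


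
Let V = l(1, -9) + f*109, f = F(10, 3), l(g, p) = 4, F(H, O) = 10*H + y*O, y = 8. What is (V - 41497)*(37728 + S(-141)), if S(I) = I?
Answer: -1051571499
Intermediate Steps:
F(H, O) = 8*O + 10*H (F(H, O) = 10*H + 8*O = 8*O + 10*H)
f = 124 (f = 8*3 + 10*10 = 24 + 100 = 124)
V = 13520 (V = 4 + 124*109 = 4 + 13516 = 13520)
(V - 41497)*(37728 + S(-141)) = (13520 - 41497)*(37728 - 141) = -27977*37587 = -1051571499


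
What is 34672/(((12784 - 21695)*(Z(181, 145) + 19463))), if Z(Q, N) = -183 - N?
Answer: -34672/170511985 ≈ -0.00020334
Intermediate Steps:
34672/(((12784 - 21695)*(Z(181, 145) + 19463))) = 34672/(((12784 - 21695)*((-183 - 1*145) + 19463))) = 34672/((-8911*((-183 - 145) + 19463))) = 34672/((-8911*(-328 + 19463))) = 34672/((-8911*19135)) = 34672/(-170511985) = 34672*(-1/170511985) = -34672/170511985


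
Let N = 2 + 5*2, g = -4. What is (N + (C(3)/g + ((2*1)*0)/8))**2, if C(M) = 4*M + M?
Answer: 1089/16 ≈ 68.063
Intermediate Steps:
C(M) = 5*M
N = 12 (N = 2 + 10 = 12)
(N + (C(3)/g + ((2*1)*0)/8))**2 = (12 + ((5*3)/(-4) + ((2*1)*0)/8))**2 = (12 + (15*(-1/4) + (2*0)*(1/8)))**2 = (12 + (-15/4 + 0*(1/8)))**2 = (12 + (-15/4 + 0))**2 = (12 - 15/4)**2 = (33/4)**2 = 1089/16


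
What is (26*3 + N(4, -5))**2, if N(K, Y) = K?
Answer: 6724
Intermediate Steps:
(26*3 + N(4, -5))**2 = (26*3 + 4)**2 = (78 + 4)**2 = 82**2 = 6724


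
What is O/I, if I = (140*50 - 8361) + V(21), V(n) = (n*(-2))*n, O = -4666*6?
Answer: 27996/2243 ≈ 12.481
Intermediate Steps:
O = -27996
V(n) = -2*n² (V(n) = (-2*n)*n = -2*n²)
I = -2243 (I = (140*50 - 8361) - 2*21² = (7000 - 8361) - 2*441 = -1361 - 882 = -2243)
O/I = -27996/(-2243) = -27996*(-1/2243) = 27996/2243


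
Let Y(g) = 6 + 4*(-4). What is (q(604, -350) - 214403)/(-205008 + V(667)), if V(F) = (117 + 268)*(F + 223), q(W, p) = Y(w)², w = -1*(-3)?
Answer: -214303/137642 ≈ -1.5570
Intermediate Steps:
w = 3
Y(g) = -10 (Y(g) = 6 - 16 = -10)
q(W, p) = 100 (q(W, p) = (-10)² = 100)
V(F) = 85855 + 385*F (V(F) = 385*(223 + F) = 85855 + 385*F)
(q(604, -350) - 214403)/(-205008 + V(667)) = (100 - 214403)/(-205008 + (85855 + 385*667)) = -214303/(-205008 + (85855 + 256795)) = -214303/(-205008 + 342650) = -214303/137642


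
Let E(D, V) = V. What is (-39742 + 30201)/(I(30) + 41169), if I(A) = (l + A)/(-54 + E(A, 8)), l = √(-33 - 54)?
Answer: -277045909728/1195422112541 - 438886*I*√87/3586266337623 ≈ -0.23176 - 1.1415e-6*I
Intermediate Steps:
l = I*√87 (l = √(-87) = I*√87 ≈ 9.3274*I)
I(A) = -A/46 - I*√87/46 (I(A) = (I*√87 + A)/(-54 + 8) = (A + I*√87)/(-46) = (A + I*√87)*(-1/46) = -A/46 - I*√87/46)
(-39742 + 30201)/(I(30) + 41169) = (-39742 + 30201)/((-1/46*30 - I*√87/46) + 41169) = -9541/((-15/23 - I*√87/46) + 41169) = -9541/(946872/23 - I*√87/46)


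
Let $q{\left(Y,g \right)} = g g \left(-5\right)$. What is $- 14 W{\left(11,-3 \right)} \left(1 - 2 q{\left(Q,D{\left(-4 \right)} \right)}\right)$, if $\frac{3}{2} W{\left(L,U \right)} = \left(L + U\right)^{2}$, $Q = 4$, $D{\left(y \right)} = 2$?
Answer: $- \frac{73472}{3} \approx -24491.0$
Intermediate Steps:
$q{\left(Y,g \right)} = - 5 g^{2}$ ($q{\left(Y,g \right)} = g^{2} \left(-5\right) = - 5 g^{2}$)
$W{\left(L,U \right)} = \frac{2 \left(L + U\right)^{2}}{3}$
$- 14 W{\left(11,-3 \right)} \left(1 - 2 q{\left(Q,D{\left(-4 \right)} \right)}\right) = - 14 \frac{2 \left(11 - 3\right)^{2}}{3} \left(1 - 2 \left(- 5 \cdot 2^{2}\right)\right) = - 14 \frac{2 \cdot 8^{2}}{3} \left(1 - 2 \left(\left(-5\right) 4\right)\right) = - 14 \cdot \frac{2}{3} \cdot 64 \left(1 - -40\right) = \left(-14\right) \frac{128}{3} \left(1 + 40\right) = \left(- \frac{1792}{3}\right) 41 = - \frac{73472}{3}$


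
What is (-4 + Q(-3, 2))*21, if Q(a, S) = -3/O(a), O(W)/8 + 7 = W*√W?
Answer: 21*(-96*√3 + 221*I)/(8*(-7*I + 3*√3)) ≈ -83.275 - 0.53842*I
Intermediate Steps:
O(W) = -56 + 8*W^(3/2) (O(W) = -56 + 8*(W*√W) = -56 + 8*W^(3/2))
Q(a, S) = -3/(-56 + 8*a^(3/2))
(-4 + Q(-3, 2))*21 = (-4 - 3/(-56 + 8*(-3)^(3/2)))*21 = (-4 - 3/(-56 + 8*(-3*I*√3)))*21 = (-4 - 3/(-56 - 24*I*√3))*21 = -84 - 63/(-56 - 24*I*√3)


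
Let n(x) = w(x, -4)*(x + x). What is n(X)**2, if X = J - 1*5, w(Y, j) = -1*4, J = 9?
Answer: 1024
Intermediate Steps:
w(Y, j) = -4
X = 4 (X = 9 - 1*5 = 9 - 5 = 4)
n(x) = -8*x (n(x) = -4*(x + x) = -8*x)
n(X)**2 = (-8*4)**2 = (-32)**2 = 1024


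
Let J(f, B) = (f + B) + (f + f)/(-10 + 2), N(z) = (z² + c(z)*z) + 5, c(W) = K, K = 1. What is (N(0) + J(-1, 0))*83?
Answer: 1411/4 ≈ 352.75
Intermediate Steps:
c(W) = 1
N(z) = 5 + z + z² (N(z) = (z² + 1*z) + 5 = (z² + z) + 5 = (z + z²) + 5 = 5 + z + z²)
J(f, B) = B + 3*f/4 (J(f, B) = (B + f) + (2*f)/(-8) = (B + f) + (2*f)*(-⅛) = (B + f) - f/4 = B + 3*f/4)
(N(0) + J(-1, 0))*83 = ((5 + 0 + 0²) + (0 + (¾)*(-1)))*83 = ((5 + 0 + 0) + (0 - ¾))*83 = (5 - ¾)*83 = (17/4)*83 = 1411/4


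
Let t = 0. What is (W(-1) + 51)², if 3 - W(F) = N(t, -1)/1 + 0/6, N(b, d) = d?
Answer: 3025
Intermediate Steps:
W(F) = 4 (W(F) = 3 - (-1/1 + 0/6) = 3 - (-1*1 + 0*(⅙)) = 3 - (-1 + 0) = 3 - 1*(-1) = 3 + 1 = 4)
(W(-1) + 51)² = (4 + 51)² = 55² = 3025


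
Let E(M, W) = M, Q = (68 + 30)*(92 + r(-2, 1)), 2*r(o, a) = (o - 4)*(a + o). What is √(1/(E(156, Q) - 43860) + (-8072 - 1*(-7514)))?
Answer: I*√29605615262/7284 ≈ 23.622*I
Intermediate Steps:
r(o, a) = (-4 + o)*(a + o)/2 (r(o, a) = ((o - 4)*(a + o))/2 = ((-4 + o)*(a + o))/2 = (-4 + o)*(a + o)/2)
Q = 9310 (Q = (68 + 30)*(92 + ((½)*(-2)² - 2*1 - 2*(-2) + (½)*1*(-2))) = 98*(92 + ((½)*4 - 2 + 4 - 1)) = 98*(92 + (2 - 2 + 4 - 1)) = 98*(92 + 3) = 98*95 = 9310)
√(1/(E(156, Q) - 43860) + (-8072 - 1*(-7514))) = √(1/(156 - 43860) + (-8072 - 1*(-7514))) = √(1/(-43704) + (-8072 + 7514)) = √(-1/43704 - 558) = √(-24386833/43704) = I*√29605615262/7284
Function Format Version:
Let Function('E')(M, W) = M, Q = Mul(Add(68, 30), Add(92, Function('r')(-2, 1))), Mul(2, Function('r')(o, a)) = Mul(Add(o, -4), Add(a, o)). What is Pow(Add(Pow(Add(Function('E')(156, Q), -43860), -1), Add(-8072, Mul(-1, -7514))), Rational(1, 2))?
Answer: Mul(Rational(1, 7284), I, Pow(29605615262, Rational(1, 2))) ≈ Mul(23.622, I)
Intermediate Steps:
Function('r')(o, a) = Mul(Rational(1, 2), Add(-4, o), Add(a, o)) (Function('r')(o, a) = Mul(Rational(1, 2), Mul(Add(o, -4), Add(a, o))) = Mul(Rational(1, 2), Mul(Add(-4, o), Add(a, o))) = Mul(Rational(1, 2), Add(-4, o), Add(a, o)))
Q = 9310 (Q = Mul(Add(68, 30), Add(92, Add(Mul(Rational(1, 2), Pow(-2, 2)), Mul(-2, 1), Mul(-2, -2), Mul(Rational(1, 2), 1, -2)))) = Mul(98, Add(92, Add(Mul(Rational(1, 2), 4), -2, 4, -1))) = Mul(98, Add(92, Add(2, -2, 4, -1))) = Mul(98, Add(92, 3)) = Mul(98, 95) = 9310)
Pow(Add(Pow(Add(Function('E')(156, Q), -43860), -1), Add(-8072, Mul(-1, -7514))), Rational(1, 2)) = Pow(Add(Pow(Add(156, -43860), -1), Add(-8072, Mul(-1, -7514))), Rational(1, 2)) = Pow(Add(Pow(-43704, -1), Add(-8072, 7514)), Rational(1, 2)) = Pow(Add(Rational(-1, 43704), -558), Rational(1, 2)) = Pow(Rational(-24386833, 43704), Rational(1, 2)) = Mul(Rational(1, 7284), I, Pow(29605615262, Rational(1, 2)))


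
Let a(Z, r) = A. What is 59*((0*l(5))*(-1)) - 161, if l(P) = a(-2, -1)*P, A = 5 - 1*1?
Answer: -161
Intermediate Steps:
A = 4 (A = 5 - 1 = 4)
a(Z, r) = 4
l(P) = 4*P
59*((0*l(5))*(-1)) - 161 = 59*((0*(4*5))*(-1)) - 161 = 59*((0*20)*(-1)) - 161 = 59*(0*(-1)) - 161 = 59*0 - 161 = 0 - 161 = -161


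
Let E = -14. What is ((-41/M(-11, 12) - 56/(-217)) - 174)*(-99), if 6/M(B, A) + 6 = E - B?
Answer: 688941/62 ≈ 11112.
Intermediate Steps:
M(B, A) = 6/(-20 - B) (M(B, A) = 6/(-6 + (-14 - B)) = 6/(-20 - B))
((-41/M(-11, 12) - 56/(-217)) - 174)*(-99) = ((-41/((-6/(20 - 11))) - 56/(-217)) - 174)*(-99) = ((-41/((-6/9)) - 56*(-1/217)) - 174)*(-99) = ((-41/((-6*⅑)) + 8/31) - 174)*(-99) = ((-41/(-⅔) + 8/31) - 174)*(-99) = ((-41*(-3/2) + 8/31) - 174)*(-99) = ((123/2 + 8/31) - 174)*(-99) = (3829/62 - 174)*(-99) = -6959/62*(-99) = 688941/62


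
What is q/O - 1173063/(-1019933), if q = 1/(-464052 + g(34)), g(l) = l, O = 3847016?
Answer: 2094016778581032211/1820666763020850704 ≈ 1.1501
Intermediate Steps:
q = -1/464018 (q = 1/(-464052 + 34) = 1/(-464018) = -1/464018 ≈ -2.1551e-6)
q/O - 1173063/(-1019933) = -1/464018/3847016 - 1173063/(-1019933) = -1/464018*1/3847016 - 1173063*(-1/1019933) = -1/1785084670288 + 1173063/1019933 = 2094016778581032211/1820666763020850704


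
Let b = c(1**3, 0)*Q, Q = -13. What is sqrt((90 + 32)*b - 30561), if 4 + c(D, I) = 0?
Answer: I*sqrt(24217) ≈ 155.62*I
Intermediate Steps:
c(D, I) = -4 (c(D, I) = -4 + 0 = -4)
b = 52 (b = -4*(-13) = 52)
sqrt((90 + 32)*b - 30561) = sqrt((90 + 32)*52 - 30561) = sqrt(122*52 - 30561) = sqrt(6344 - 30561) = sqrt(-24217) = I*sqrt(24217)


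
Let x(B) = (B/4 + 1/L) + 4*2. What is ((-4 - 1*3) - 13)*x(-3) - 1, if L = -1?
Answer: -126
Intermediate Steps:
x(B) = 7 + B/4 (x(B) = (B/4 + 1/(-1)) + 4*2 = (B*(¼) + 1*(-1)) + 8 = (B/4 - 1) + 8 = (-1 + B/4) + 8 = 7 + B/4)
((-4 - 1*3) - 13)*x(-3) - 1 = ((-4 - 1*3) - 13)*(7 + (¼)*(-3)) - 1 = ((-4 - 3) - 13)*(7 - ¾) - 1 = (-7 - 13)*(25/4) - 1 = -20*25/4 - 1 = -125 - 1 = -126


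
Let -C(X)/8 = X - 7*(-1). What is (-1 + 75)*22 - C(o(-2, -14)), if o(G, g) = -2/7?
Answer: 11772/7 ≈ 1681.7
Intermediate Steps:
o(G, g) = -2/7 (o(G, g) = -2*1/7 = -2/7)
C(X) = -56 - 8*X (C(X) = -8*(X - 7*(-1)) = -8*(X + 7) = -8*(7 + X) = -56 - 8*X)
(-1 + 75)*22 - C(o(-2, -14)) = (-1 + 75)*22 - (-56 - 8*(-2/7)) = 74*22 - (-56 + 16/7) = 1628 - 1*(-376/7) = 1628 + 376/7 = 11772/7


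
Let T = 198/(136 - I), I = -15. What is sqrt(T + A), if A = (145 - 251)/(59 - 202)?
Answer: 4*sqrt(59812610)/21593 ≈ 1.4327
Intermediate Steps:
A = 106/143 (A = -106/(-143) = -106*(-1/143) = 106/143 ≈ 0.74126)
T = 198/151 (T = 198/(136 - 1*(-15)) = 198/(136 + 15) = 198/151 ≈ 1.3113)
sqrt(T + A) = sqrt(198/151 + 106/143) = sqrt(44320/21593) = 4*sqrt(59812610)/21593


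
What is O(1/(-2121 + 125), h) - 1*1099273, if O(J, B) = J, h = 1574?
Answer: -2194148909/1996 ≈ -1.0993e+6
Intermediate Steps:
O(1/(-2121 + 125), h) - 1*1099273 = 1/(-2121 + 125) - 1*1099273 = 1/(-1996) - 1099273 = -1/1996 - 1099273 = -2194148909/1996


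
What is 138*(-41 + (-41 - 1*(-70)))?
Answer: -1656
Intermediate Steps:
138*(-41 + (-41 - 1*(-70))) = 138*(-41 + (-41 + 70)) = 138*(-41 + 29) = 138*(-12) = -1656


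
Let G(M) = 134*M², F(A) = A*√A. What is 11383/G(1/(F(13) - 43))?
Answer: 23027809/67 - 6363097*√13/67 ≈ 1273.7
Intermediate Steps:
F(A) = A^(3/2)
11383/G(1/(F(13) - 43)) = 11383/((134*(1/(13^(3/2) - 43))²)) = 11383/((134*(1/(13*√13 - 43))²)) = 11383/((134*(1/(-43 + 13*√13))²)) = 11383/((134/(-43 + 13*√13)²)) = 11383*((-43 + 13*√13)²/134) = 11383*(-43 + 13*√13)²/134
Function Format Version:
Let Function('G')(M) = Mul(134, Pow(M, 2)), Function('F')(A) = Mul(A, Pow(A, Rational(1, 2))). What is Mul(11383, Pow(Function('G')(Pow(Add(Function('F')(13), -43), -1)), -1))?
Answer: Add(Rational(23027809, 67), Mul(Rational(-6363097, 67), Pow(13, Rational(1, 2)))) ≈ 1273.7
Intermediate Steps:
Function('F')(A) = Pow(A, Rational(3, 2))
Mul(11383, Pow(Function('G')(Pow(Add(Function('F')(13), -43), -1)), -1)) = Mul(11383, Pow(Mul(134, Pow(Pow(Add(Pow(13, Rational(3, 2)), -43), -1), 2)), -1)) = Mul(11383, Pow(Mul(134, Pow(Pow(Add(Mul(13, Pow(13, Rational(1, 2))), -43), -1), 2)), -1)) = Mul(11383, Pow(Mul(134, Pow(Pow(Add(-43, Mul(13, Pow(13, Rational(1, 2)))), -1), 2)), -1)) = Mul(11383, Pow(Mul(134, Pow(Add(-43, Mul(13, Pow(13, Rational(1, 2)))), -2)), -1)) = Mul(11383, Mul(Rational(1, 134), Pow(Add(-43, Mul(13, Pow(13, Rational(1, 2)))), 2))) = Mul(Rational(11383, 134), Pow(Add(-43, Mul(13, Pow(13, Rational(1, 2)))), 2))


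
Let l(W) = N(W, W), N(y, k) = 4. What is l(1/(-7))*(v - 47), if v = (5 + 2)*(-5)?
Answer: -328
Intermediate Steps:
l(W) = 4
v = -35 (v = 7*(-5) = -35)
l(1/(-7))*(v - 47) = 4*(-35 - 47) = 4*(-82) = -328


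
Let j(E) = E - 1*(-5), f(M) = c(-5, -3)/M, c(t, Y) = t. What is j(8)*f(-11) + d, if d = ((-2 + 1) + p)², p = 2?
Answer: 76/11 ≈ 6.9091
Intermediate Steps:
f(M) = -5/M
d = 1 (d = ((-2 + 1) + 2)² = (-1 + 2)² = 1² = 1)
j(E) = 5 + E (j(E) = E + 5 = 5 + E)
j(8)*f(-11) + d = (5 + 8)*(-5/(-11)) + 1 = 13*(-5*(-1/11)) + 1 = 13*(5/11) + 1 = 65/11 + 1 = 76/11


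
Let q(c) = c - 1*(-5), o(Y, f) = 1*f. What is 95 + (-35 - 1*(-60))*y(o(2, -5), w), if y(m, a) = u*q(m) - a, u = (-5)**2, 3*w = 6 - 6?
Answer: 95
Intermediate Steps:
o(Y, f) = f
w = 0 (w = (6 - 6)/3 = (1/3)*0 = 0)
q(c) = 5 + c (q(c) = c + 5 = 5 + c)
u = 25
y(m, a) = 125 - a + 25*m (y(m, a) = 25*(5 + m) - a = (125 + 25*m) - a = 125 - a + 25*m)
95 + (-35 - 1*(-60))*y(o(2, -5), w) = 95 + (-35 - 1*(-60))*(125 - 1*0 + 25*(-5)) = 95 + (-35 + 60)*(125 + 0 - 125) = 95 + 25*0 = 95 + 0 = 95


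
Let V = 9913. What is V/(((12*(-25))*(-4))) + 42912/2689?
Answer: 78150457/3226800 ≈ 24.219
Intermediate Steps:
V/(((12*(-25))*(-4))) + 42912/2689 = 9913/(((12*(-25))*(-4))) + 42912/2689 = 9913/((-300*(-4))) + 42912*(1/2689) = 9913/1200 + 42912/2689 = 78150457/3226800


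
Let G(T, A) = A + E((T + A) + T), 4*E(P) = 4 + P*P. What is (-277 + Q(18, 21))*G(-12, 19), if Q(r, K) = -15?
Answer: -7665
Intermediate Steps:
E(P) = 1 + P**2/4 (E(P) = (4 + P*P)/4 = (4 + P**2)/4 = 1 + P**2/4)
G(T, A) = 1 + A + (A + 2*T)**2/4 (G(T, A) = A + (1 + ((T + A) + T)**2/4) = A + (1 + ((A + T) + T)**2/4) = A + (1 + (A + 2*T)**2/4) = 1 + A + (A + 2*T)**2/4)
(-277 + Q(18, 21))*G(-12, 19) = (-277 - 15)*(1 + 19 + (19 + 2*(-12))**2/4) = -292*(1 + 19 + (19 - 24)**2/4) = -292*(1 + 19 + (1/4)*(-5)**2) = -292*(1 + 19 + (1/4)*25) = -292*(1 + 19 + 25/4) = -292*105/4 = -7665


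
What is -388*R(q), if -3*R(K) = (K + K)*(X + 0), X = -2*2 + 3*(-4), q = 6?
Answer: -24832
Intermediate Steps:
X = -16 (X = -4 - 12 = -16)
R(K) = 32*K/3 (R(K) = -(K + K)*(-16 + 0)/3 = -2*K*(-16)/3 = -(-32)*K/3 = 32*K/3)
-388*R(q) = -12416*6/3 = -388*64 = -24832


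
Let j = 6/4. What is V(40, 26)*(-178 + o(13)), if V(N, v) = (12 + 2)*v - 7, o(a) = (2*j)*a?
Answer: -49623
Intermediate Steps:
j = 3/2 (j = 6*(¼) = 3/2 ≈ 1.5000)
o(a) = 3*a (o(a) = (2*(3/2))*a = 3*a)
V(N, v) = -7 + 14*v (V(N, v) = 14*v - 7 = -7 + 14*v)
V(40, 26)*(-178 + o(13)) = (-7 + 14*26)*(-178 + 3*13) = (-7 + 364)*(-178 + 39) = 357*(-139) = -49623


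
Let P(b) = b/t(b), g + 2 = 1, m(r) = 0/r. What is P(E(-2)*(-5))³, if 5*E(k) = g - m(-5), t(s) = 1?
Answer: 1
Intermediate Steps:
m(r) = 0
g = -1 (g = -2 + 1 = -1)
E(k) = -⅕ (E(k) = (-1 - 1*0)/5 = (-1 + 0)/5 = (⅕)*(-1) = -⅕)
P(b) = b (P(b) = b/1 = b*1 = b)
P(E(-2)*(-5))³ = (-⅕*(-5))³ = 1³ = 1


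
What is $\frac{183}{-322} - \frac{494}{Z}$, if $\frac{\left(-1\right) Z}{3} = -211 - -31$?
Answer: $- \frac{32236}{21735} \approx -1.4831$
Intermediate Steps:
$Z = 540$ ($Z = - 3 \left(-211 - -31\right) = - 3 \left(-211 + 31\right) = \left(-3\right) \left(-180\right) = 540$)
$\frac{183}{-322} - \frac{494}{Z} = \frac{183}{-322} - \frac{494}{540} = 183 \left(- \frac{1}{322}\right) - \frac{247}{270} = - \frac{183}{322} - \frac{247}{270} = - \frac{32236}{21735}$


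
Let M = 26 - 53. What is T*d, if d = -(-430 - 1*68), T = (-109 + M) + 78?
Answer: -28884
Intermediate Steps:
M = -27
T = -58 (T = (-109 - 27) + 78 = -136 + 78 = -58)
d = 498 (d = -(-430 - 68) = -1*(-498) = 498)
T*d = -58*498 = -28884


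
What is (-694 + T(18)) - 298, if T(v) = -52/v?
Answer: -8954/9 ≈ -994.89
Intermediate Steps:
(-694 + T(18)) - 298 = (-694 - 52/18) - 298 = (-694 - 52*1/18) - 298 = (-694 - 26/9) - 298 = -6272/9 - 298 = -8954/9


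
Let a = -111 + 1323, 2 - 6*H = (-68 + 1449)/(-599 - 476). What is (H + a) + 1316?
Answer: 5436377/2150 ≈ 2528.5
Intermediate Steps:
H = 1177/2150 (H = 1/3 - (-68 + 1449)/(6*(-599 - 476)) = 1/3 - 1381/(6*(-1075)) = 1/3 - 1381*(-1)/(6*1075) = 1/3 - 1/6*(-1381/1075) = 1/3 + 1381/6450 = 1177/2150 ≈ 0.54744)
a = 1212
(H + a) + 1316 = (1177/2150 + 1212) + 1316 = 2606977/2150 + 1316 = 5436377/2150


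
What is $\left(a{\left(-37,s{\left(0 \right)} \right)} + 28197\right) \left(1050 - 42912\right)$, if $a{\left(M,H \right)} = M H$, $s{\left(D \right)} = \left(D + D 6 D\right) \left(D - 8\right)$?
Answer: $-1180382814$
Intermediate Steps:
$s{\left(D \right)} = \left(-8 + D\right) \left(D + 6 D^{2}\right)$ ($s{\left(D \right)} = \left(D + 6 D D\right) \left(-8 + D\right) = \left(D + 6 D^{2}\right) \left(-8 + D\right) = \left(-8 + D\right) \left(D + 6 D^{2}\right)$)
$a{\left(M,H \right)} = H M$
$\left(a{\left(-37,s{\left(0 \right)} \right)} + 28197\right) \left(1050 - 42912\right) = \left(0 \left(-8 - 0 + 6 \cdot 0^{2}\right) \left(-37\right) + 28197\right) \left(1050 - 42912\right) = \left(0 \left(-8 + 0 + 6 \cdot 0\right) \left(-37\right) + 28197\right) \left(-41862\right) = \left(0 \left(-8 + 0 + 0\right) \left(-37\right) + 28197\right) \left(-41862\right) = \left(0 \left(-8\right) \left(-37\right) + 28197\right) \left(-41862\right) = \left(0 \left(-37\right) + 28197\right) \left(-41862\right) = \left(0 + 28197\right) \left(-41862\right) = 28197 \left(-41862\right) = -1180382814$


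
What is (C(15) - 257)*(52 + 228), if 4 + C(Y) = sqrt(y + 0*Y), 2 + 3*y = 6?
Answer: -73080 + 560*sqrt(3)/3 ≈ -72757.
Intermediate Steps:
y = 4/3 (y = -2/3 + (1/3)*6 = -2/3 + 2 = 4/3 ≈ 1.3333)
C(Y) = -4 + 2*sqrt(3)/3 (C(Y) = -4 + sqrt(4/3 + 0*Y) = -4 + sqrt(4/3 + 0) = -4 + sqrt(4/3) = -4 + 2*sqrt(3)/3)
(C(15) - 257)*(52 + 228) = ((-4 + 2*sqrt(3)/3) - 257)*(52 + 228) = (-261 + 2*sqrt(3)/3)*280 = -73080 + 560*sqrt(3)/3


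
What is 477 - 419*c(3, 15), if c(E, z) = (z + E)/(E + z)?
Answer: 58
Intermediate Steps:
c(E, z) = 1 (c(E, z) = (E + z)/(E + z) = 1)
477 - 419*c(3, 15) = 477 - 419*1 = 477 - 419 = 58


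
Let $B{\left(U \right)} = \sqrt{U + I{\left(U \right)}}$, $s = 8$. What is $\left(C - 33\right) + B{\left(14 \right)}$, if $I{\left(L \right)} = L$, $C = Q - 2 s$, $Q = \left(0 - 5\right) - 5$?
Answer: $-59 + 2 \sqrt{7} \approx -53.708$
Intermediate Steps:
$Q = -10$ ($Q = -5 - 5 = -10$)
$C = -26$ ($C = -10 - 16 = -26$)
$B{\left(U \right)} = \sqrt{2} \sqrt{U}$ ($B{\left(U \right)} = \sqrt{U + U} = \sqrt{2 U} = \sqrt{2} \sqrt{U}$)
$\left(C - 33\right) + B{\left(14 \right)} = \left(-26 - 33\right) + \sqrt{2} \sqrt{14} = -59 + 2 \sqrt{7}$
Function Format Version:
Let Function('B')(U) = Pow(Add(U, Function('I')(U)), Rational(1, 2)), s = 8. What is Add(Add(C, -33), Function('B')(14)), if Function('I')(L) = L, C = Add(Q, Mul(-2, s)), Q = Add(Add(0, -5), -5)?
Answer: Add(-59, Mul(2, Pow(7, Rational(1, 2)))) ≈ -53.708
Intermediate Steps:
Q = -10 (Q = Add(-5, -5) = -10)
C = -26 (C = Add(-10, Mul(-2, 8)) = Add(-10, -16) = -26)
Function('B')(U) = Mul(Pow(2, Rational(1, 2)), Pow(U, Rational(1, 2))) (Function('B')(U) = Pow(Add(U, U), Rational(1, 2)) = Pow(Mul(2, U), Rational(1, 2)) = Mul(Pow(2, Rational(1, 2)), Pow(U, Rational(1, 2))))
Add(Add(C, -33), Function('B')(14)) = Add(Add(-26, -33), Mul(Pow(2, Rational(1, 2)), Pow(14, Rational(1, 2)))) = Add(-59, Mul(2, Pow(7, Rational(1, 2))))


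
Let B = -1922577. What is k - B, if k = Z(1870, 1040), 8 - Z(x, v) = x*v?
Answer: -22215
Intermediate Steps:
Z(x, v) = 8 - v*x (Z(x, v) = 8 - x*v = 8 - v*x)
k = -1944792 (k = 8 - 1*1040*1870 = 8 - 1944800 = -1944792)
k - B = -1944792 - 1*(-1922577) = -1944792 + 1922577 = -22215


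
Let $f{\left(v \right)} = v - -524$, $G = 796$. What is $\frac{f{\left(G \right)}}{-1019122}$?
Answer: $- \frac{660}{509561} \approx -0.0012952$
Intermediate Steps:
$f{\left(v \right)} = 524 + v$ ($f{\left(v \right)} = v + 524 = 524 + v$)
$\frac{f{\left(G \right)}}{-1019122} = \frac{524 + 796}{-1019122} = 1320 \left(- \frac{1}{1019122}\right) = - \frac{660}{509561}$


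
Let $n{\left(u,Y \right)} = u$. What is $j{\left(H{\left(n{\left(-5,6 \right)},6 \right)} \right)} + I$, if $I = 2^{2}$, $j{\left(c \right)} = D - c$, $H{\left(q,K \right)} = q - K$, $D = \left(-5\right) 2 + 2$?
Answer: $7$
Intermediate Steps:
$D = -8$ ($D = -10 + 2 = -8$)
$j{\left(c \right)} = -8 - c$
$I = 4$
$j{\left(H{\left(n{\left(-5,6 \right)},6 \right)} \right)} + I = \left(-8 - \left(-5 - 6\right)\right) + 4 = \left(-8 - -11\right) + 4 = \left(-8 + 11\right) + 4 = 3 + 4 = 7$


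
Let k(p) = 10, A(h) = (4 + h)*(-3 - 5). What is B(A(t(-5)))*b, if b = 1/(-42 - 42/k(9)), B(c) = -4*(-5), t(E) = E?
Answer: -100/231 ≈ -0.43290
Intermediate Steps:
A(h) = -32 - 8*h (A(h) = (4 + h)*(-8) = -32 - 8*h)
B(c) = 20
b = -5/231 (b = 1/(-42 - 42/10) = 1/(-42 - 42*⅒) = 1/(-42 - 21/5) = 1/(-231/5) = -5/231 ≈ -0.021645)
B(A(t(-5)))*b = 20*(-5/231) = -100/231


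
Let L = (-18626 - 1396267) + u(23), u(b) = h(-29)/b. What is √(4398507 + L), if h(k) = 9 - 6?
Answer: 25*√2525331/23 ≈ 1727.3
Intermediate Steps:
h(k) = 3
u(b) = 3/b
L = -32542536/23 (L = (-18626 - 1396267) + 3/23 = -1414893 + 3*(1/23) = -1414893 + 3/23 = -32542536/23 ≈ -1.4149e+6)
√(4398507 + L) = √(4398507 - 32542536/23) = √(68623125/23) = 25*√2525331/23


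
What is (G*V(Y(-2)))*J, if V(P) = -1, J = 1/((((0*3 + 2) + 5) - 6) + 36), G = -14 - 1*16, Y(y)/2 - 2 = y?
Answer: 30/37 ≈ 0.81081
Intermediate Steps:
Y(y) = 4 + 2*y
G = -30 (G = -14 - 16 = -30)
J = 1/37 (J = 1/((((0 + 2) + 5) - 6) + 36) = 1/(((2 + 5) - 6) + 36) = 1/((7 - 6) + 36) = 1/(1 + 36) = 1/37 ≈ 0.027027)
(G*V(Y(-2)))*J = -30*(-1)*(1/37) = 30*(1/37) = 30/37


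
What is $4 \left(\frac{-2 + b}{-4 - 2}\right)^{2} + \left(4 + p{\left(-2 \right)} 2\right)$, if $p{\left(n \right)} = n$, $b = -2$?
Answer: $\frac{16}{9} \approx 1.7778$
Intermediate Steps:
$4 \left(\frac{-2 + b}{-4 - 2}\right)^{2} + \left(4 + p{\left(-2 \right)} 2\right) = 4 \left(\frac{-2 - 2}{-4 - 2}\right)^{2} + \left(4 - 4\right) = 4 \left(- \frac{4}{-6}\right)^{2} + \left(4 - 4\right) = 4 \left(\left(-4\right) \left(- \frac{1}{6}\right)\right)^{2} + 0 = 4 \left(\frac{2}{3}\right)^{2} + 0 = 4 \cdot \frac{4}{9} + 0 = \frac{16}{9} + 0 = \frac{16}{9}$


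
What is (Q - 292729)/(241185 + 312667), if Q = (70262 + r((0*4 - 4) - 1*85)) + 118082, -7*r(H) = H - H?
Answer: -104385/553852 ≈ -0.18847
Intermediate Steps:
r(H) = 0 (r(H) = -(H - H)/7 = -⅐*0 = 0)
Q = 188344 (Q = (70262 + 0) + 118082 = 70262 + 118082 = 188344)
(Q - 292729)/(241185 + 312667) = (188344 - 292729)/(241185 + 312667) = -104385/553852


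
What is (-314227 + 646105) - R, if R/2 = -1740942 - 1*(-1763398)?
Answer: 286966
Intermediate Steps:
R = 44912 (R = 2*(-1740942 - 1*(-1763398)) = 2*(-1740942 + 1763398) = 2*22456 = 44912)
(-314227 + 646105) - R = (-314227 + 646105) - 1*44912 = 331878 - 44912 = 286966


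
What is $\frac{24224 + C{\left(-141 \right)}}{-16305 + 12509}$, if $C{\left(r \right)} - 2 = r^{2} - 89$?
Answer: $- \frac{1693}{146} \approx -11.596$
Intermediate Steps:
$C{\left(r \right)} = -87 + r^{2}$ ($C{\left(r \right)} = 2 + \left(r^{2} - 89\right) = 2 + \left(-89 + r^{2}\right) = -87 + r^{2}$)
$\frac{24224 + C{\left(-141 \right)}}{-16305 + 12509} = \frac{24224 - \left(87 - \left(-141\right)^{2}\right)}{-16305 + 12509} = \frac{24224 + \left(-87 + 19881\right)}{-3796} = \left(24224 + 19794\right) \left(- \frac{1}{3796}\right) = 44018 \left(- \frac{1}{3796}\right) = - \frac{1693}{146}$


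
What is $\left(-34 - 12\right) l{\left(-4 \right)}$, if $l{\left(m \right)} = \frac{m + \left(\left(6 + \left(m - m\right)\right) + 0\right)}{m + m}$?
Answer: $\frac{23}{2} \approx 11.5$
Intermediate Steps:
$l{\left(m \right)} = \frac{6 + m}{2 m}$ ($l{\left(m \right)} = \frac{m + \left(\left(6 + 0\right) + 0\right)}{2 m} = \left(m + \left(6 + 0\right)\right) \frac{1}{2 m} = \left(m + 6\right) \frac{1}{2 m} = \left(6 + m\right) \frac{1}{2 m} = \frac{6 + m}{2 m}$)
$\left(-34 - 12\right) l{\left(-4 \right)} = \left(-34 - 12\right) \frac{6 - 4}{2 \left(-4\right)} = - 46 \cdot \frac{1}{2} \left(- \frac{1}{4}\right) 2 = \left(-46\right) \left(- \frac{1}{4}\right) = \frac{23}{2}$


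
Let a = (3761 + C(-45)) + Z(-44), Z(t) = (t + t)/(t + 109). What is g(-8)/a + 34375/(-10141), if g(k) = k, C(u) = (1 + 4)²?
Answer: -4230796035/1247353141 ≈ -3.3918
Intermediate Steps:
C(u) = 25 (C(u) = 5² = 25)
Z(t) = 2*t/(109 + t) (Z(t) = (2*t)/(109 + t) = 2*t/(109 + t))
a = 246002/65 (a = (3761 + 25) + 2*(-44)/(109 - 44) = 3786 + 2*(-44)/65 = 3786 + 2*(-44)*(1/65) = 3786 - 88/65 = 246002/65 ≈ 3784.6)
g(-8)/a + 34375/(-10141) = -8/246002/65 + 34375/(-10141) = -8*65/246002 + 34375*(-1/10141) = -260/123001 - 34375/10141 = -4230796035/1247353141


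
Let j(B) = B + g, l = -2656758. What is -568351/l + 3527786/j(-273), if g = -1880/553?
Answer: -5182891071934765/406082803542 ≈ -12763.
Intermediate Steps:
g = -1880/553 (g = -1880*1/553 = -1880/553 ≈ -3.3996)
j(B) = -1880/553 + B (j(B) = B - 1880/553 = -1880/553 + B)
-568351/l + 3527786/j(-273) = -568351/(-2656758) + 3527786/(-1880/553 - 273) = -568351*(-1/2656758) + 3527786/(-152849/553) = 568351/2656758 + 3527786*(-553/152849) = 568351/2656758 - 1950865658/152849 = -5182891071934765/406082803542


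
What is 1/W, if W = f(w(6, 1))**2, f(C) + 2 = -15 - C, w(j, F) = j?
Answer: 1/529 ≈ 0.0018904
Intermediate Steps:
f(C) = -17 - C (f(C) = -2 + (-15 - C) = -17 - C)
W = 529 (W = (-17 - 1*6)**2 = (-17 - 6)**2 = (-23)**2 = 529)
1/W = 1/529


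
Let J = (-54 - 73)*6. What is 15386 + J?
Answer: 14624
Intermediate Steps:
J = -762 (J = -127*6 = -762)
15386 + J = 15386 - 762 = 14624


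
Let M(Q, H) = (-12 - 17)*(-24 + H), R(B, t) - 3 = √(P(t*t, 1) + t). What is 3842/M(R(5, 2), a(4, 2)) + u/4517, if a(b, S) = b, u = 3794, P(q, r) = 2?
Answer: 9777417/1309930 ≈ 7.4641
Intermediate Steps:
R(B, t) = 3 + √(2 + t)
M(Q, H) = 696 - 29*H (M(Q, H) = -29*(-24 + H) = 696 - 29*H)
3842/M(R(5, 2), a(4, 2)) + u/4517 = 3842/(696 - 29*4) + 3794/4517 = 3842/(696 - 116) + 3794*(1/4517) = 3842/580 + 3794/4517 = 3842*(1/580) + 3794/4517 = 1921/290 + 3794/4517 = 9777417/1309930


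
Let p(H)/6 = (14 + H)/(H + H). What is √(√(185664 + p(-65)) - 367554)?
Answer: √(-1552915650 + 65*√784440345)/65 ≈ 605.91*I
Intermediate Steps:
p(H) = 3*(14 + H)/H (p(H) = 6*((14 + H)/(H + H)) = 6*((14 + H)/((2*H))) = 6*((14 + H)*(1/(2*H))) = 6*((14 + H)/(2*H)) = 3*(14 + H)/H)
√(√(185664 + p(-65)) - 367554) = √(√(185664 + (3 + 42/(-65))) - 367554) = √(√(185664 + (3 + 42*(-1/65))) - 367554) = √(√(185664 + (3 - 42/65)) - 367554) = √(√(185664 + 153/65) - 367554) = √(√(12068313/65) - 367554) = √(√784440345/65 - 367554) = √(-367554 + √784440345/65)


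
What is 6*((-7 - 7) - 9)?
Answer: -138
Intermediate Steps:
6*((-7 - 7) - 9) = 6*(-14 - 9) = 6*(-23) = -138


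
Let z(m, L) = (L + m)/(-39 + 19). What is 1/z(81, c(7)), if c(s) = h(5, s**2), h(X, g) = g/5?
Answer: -50/227 ≈ -0.22026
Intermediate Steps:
h(X, g) = g/5 (h(X, g) = g*(1/5) = g/5)
c(s) = s**2/5
z(m, L) = -L/20 - m/20 (z(m, L) = (L + m)/(-20) = (L + m)*(-1/20) = -L/20 - m/20)
1/z(81, c(7)) = 1/(-7**2/100 - 1/20*81) = 1/(-49/100 - 81/20) = 1/(-227/50) = -50/227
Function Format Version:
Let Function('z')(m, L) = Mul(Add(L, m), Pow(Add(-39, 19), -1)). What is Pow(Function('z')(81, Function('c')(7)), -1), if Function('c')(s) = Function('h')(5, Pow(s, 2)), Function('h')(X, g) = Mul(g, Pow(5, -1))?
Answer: Rational(-50, 227) ≈ -0.22026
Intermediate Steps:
Function('h')(X, g) = Mul(Rational(1, 5), g) (Function('h')(X, g) = Mul(g, Rational(1, 5)) = Mul(Rational(1, 5), g))
Function('c')(s) = Mul(Rational(1, 5), Pow(s, 2))
Function('z')(m, L) = Add(Mul(Rational(-1, 20), L), Mul(Rational(-1, 20), m)) (Function('z')(m, L) = Mul(Add(L, m), Pow(-20, -1)) = Mul(Add(L, m), Rational(-1, 20)) = Add(Mul(Rational(-1, 20), L), Mul(Rational(-1, 20), m)))
Pow(Function('z')(81, Function('c')(7)), -1) = Pow(Add(Mul(Rational(-1, 20), Mul(Rational(1, 5), Pow(7, 2))), Mul(Rational(-1, 20), 81)), -1) = Pow(Add(Mul(Rational(-1, 20), Mul(Rational(1, 5), 49)), Rational(-81, 20)), -1) = Pow(Add(Mul(Rational(-1, 20), Rational(49, 5)), Rational(-81, 20)), -1) = Pow(Add(Rational(-49, 100), Rational(-81, 20)), -1) = Pow(Rational(-227, 50), -1) = Rational(-50, 227)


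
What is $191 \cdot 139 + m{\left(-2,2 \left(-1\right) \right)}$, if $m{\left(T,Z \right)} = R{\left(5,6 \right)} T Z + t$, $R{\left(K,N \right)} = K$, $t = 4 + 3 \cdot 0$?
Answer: $26573$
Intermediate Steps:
$t = 4$ ($t = 4 + 0 = 4$)
$m{\left(T,Z \right)} = 4 + 5 T Z$ ($m{\left(T,Z \right)} = 5 T Z + 4 = 4 + 5 T Z$)
$191 \cdot 139 + m{\left(-2,2 \left(-1\right) \right)} = 191 \cdot 139 + \left(4 + 5 \left(-2\right) 2 \left(-1\right)\right) = 26549 + \left(4 + 5 \left(-2\right) \left(-2\right)\right) = 26549 + \left(4 + 20\right) = 26549 + 24 = 26573$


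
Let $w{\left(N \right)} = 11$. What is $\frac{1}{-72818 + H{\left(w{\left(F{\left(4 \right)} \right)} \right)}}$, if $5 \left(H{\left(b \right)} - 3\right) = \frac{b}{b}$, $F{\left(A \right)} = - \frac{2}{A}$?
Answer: $- \frac{5}{364074} \approx -1.3733 \cdot 10^{-5}$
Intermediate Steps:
$H{\left(b \right)} = \frac{16}{5}$ ($H{\left(b \right)} = 3 + \frac{b \frac{1}{b}}{5} = 3 + \frac{1}{5} \cdot 1 = 3 + \frac{1}{5} = \frac{16}{5}$)
$\frac{1}{-72818 + H{\left(w{\left(F{\left(4 \right)} \right)} \right)}} = \frac{1}{-72818 + \frac{16}{5}} = \frac{1}{- \frac{364074}{5}} = - \frac{5}{364074}$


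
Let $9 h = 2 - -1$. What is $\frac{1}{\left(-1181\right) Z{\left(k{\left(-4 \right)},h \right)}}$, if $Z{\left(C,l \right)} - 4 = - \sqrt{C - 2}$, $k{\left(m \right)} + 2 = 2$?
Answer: $- \frac{2}{10629} - \frac{i \sqrt{2}}{21258} \approx -0.00018816 - 6.6526 \cdot 10^{-5} i$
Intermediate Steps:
$k{\left(m \right)} = 0$ ($k{\left(m \right)} = -2 + 2 = 0$)
$h = \frac{1}{3}$ ($h = \frac{2 - -1}{9} = \frac{2 + 1}{9} = \frac{1}{9} \cdot 3 = \frac{1}{3} \approx 0.33333$)
$Z{\left(C,l \right)} = 4 - \sqrt{-2 + C}$ ($Z{\left(C,l \right)} = 4 - \sqrt{C - 2} = 4 - \sqrt{-2 + C}$)
$\frac{1}{\left(-1181\right) Z{\left(k{\left(-4 \right)},h \right)}} = \frac{1}{\left(-1181\right) \left(4 - \sqrt{-2 + 0}\right)} = \frac{1}{\left(-1181\right) \left(4 - \sqrt{-2}\right)} = \frac{1}{\left(-1181\right) \left(4 - i \sqrt{2}\right)} = \frac{1}{-4724 + 1181 i \sqrt{2}}$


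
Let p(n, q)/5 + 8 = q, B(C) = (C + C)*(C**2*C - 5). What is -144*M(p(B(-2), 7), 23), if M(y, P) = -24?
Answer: 3456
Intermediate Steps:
B(C) = 2*C*(-5 + C**3) (B(C) = (2*C)*(C**3 - 5) = (2*C)*(-5 + C**3) = 2*C*(-5 + C**3))
p(n, q) = -40 + 5*q
-144*M(p(B(-2), 7), 23) = -144*(-24) = 3456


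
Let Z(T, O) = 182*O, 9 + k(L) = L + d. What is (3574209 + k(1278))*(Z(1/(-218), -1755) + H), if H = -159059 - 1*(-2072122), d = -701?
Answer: 5696954090381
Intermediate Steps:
k(L) = -710 + L (k(L) = -9 + (L - 701) = -9 + (-701 + L) = -710 + L)
H = 1913063 (H = -159059 + 2072122 = 1913063)
(3574209 + k(1278))*(Z(1/(-218), -1755) + H) = (3574209 + (-710 + 1278))*(182*(-1755) + 1913063) = (3574209 + 568)*(-319410 + 1913063) = 3574777*1593653 = 5696954090381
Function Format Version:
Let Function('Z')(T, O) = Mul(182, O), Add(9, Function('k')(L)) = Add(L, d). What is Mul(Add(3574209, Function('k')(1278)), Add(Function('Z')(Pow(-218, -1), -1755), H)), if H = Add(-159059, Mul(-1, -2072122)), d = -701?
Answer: 5696954090381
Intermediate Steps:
Function('k')(L) = Add(-710, L) (Function('k')(L) = Add(-9, Add(L, -701)) = Add(-9, Add(-701, L)) = Add(-710, L))
H = 1913063 (H = Add(-159059, 2072122) = 1913063)
Mul(Add(3574209, Function('k')(1278)), Add(Function('Z')(Pow(-218, -1), -1755), H)) = Mul(Add(3574209, Add(-710, 1278)), Add(Mul(182, -1755), 1913063)) = Mul(Add(3574209, 568), Add(-319410, 1913063)) = Mul(3574777, 1593653) = 5696954090381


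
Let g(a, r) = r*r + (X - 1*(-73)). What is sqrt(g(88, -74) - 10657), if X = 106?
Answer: I*sqrt(5002) ≈ 70.725*I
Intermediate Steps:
g(a, r) = 179 + r**2 (g(a, r) = r*r + (106 - 1*(-73)) = r**2 + (106 + 73) = r**2 + 179 = 179 + r**2)
sqrt(g(88, -74) - 10657) = sqrt((179 + (-74)**2) - 10657) = sqrt((179 + 5476) - 10657) = sqrt(5655 - 10657) = sqrt(-5002) = I*sqrt(5002)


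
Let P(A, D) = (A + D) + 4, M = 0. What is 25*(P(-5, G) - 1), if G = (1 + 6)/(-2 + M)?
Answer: -275/2 ≈ -137.50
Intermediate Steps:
G = -7/2 (G = (1 + 6)/(-2 + 0) = 7/(-2) = 7*(-½) = -7/2 ≈ -3.5000)
P(A, D) = 4 + A + D
25*(P(-5, G) - 1) = 25*((4 - 5 - 7/2) - 1) = 25*(-9/2 - 1) = 25*(-11/2) = -275/2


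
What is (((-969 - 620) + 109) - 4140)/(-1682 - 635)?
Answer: 5620/2317 ≈ 2.4255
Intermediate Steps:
(((-969 - 620) + 109) - 4140)/(-1682 - 635) = ((-1589 + 109) - 4140)/(-2317) = (-1480 - 4140)*(-1/2317) = -5620*(-1/2317) = 5620/2317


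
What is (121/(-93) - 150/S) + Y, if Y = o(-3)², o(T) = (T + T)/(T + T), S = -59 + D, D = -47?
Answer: 5491/4929 ≈ 1.1140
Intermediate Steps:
S = -106 (S = -59 - 47 = -106)
o(T) = 1 (o(T) = (2*T)/((2*T)) = (2*T)*(1/(2*T)) = 1)
Y = 1 (Y = 1² = 1)
(121/(-93) - 150/S) + Y = (121/(-93) - 150/(-106)) + 1 = (121*(-1/93) - 150*(-1/106)) + 1 = (-121/93 + 75/53) + 1 = 562/4929 + 1 = 5491/4929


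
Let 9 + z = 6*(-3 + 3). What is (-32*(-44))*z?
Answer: -12672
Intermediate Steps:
z = -9 (z = -9 + 6*(-3 + 3) = -9 + 6*0 = -9 + 0 = -9)
(-32*(-44))*z = -32*(-44)*(-9) = 1408*(-9) = -12672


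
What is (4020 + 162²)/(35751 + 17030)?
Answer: 30264/52781 ≈ 0.57339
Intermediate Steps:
(4020 + 162²)/(35751 + 17030) = (4020 + 26244)/52781 = 30264*(1/52781) = 30264/52781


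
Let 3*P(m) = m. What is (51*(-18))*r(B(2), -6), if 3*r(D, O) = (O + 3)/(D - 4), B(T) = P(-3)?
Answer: -918/5 ≈ -183.60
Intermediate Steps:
P(m) = m/3
B(T) = -1 (B(T) = (⅓)*(-3) = -1)
r(D, O) = (3 + O)/(3*(-4 + D)) (r(D, O) = ((O + 3)/(D - 4))/3 = ((3 + O)/(-4 + D))/3 = (3 + O)/(3*(-4 + D)))
(51*(-18))*r(B(2), -6) = (51*(-18))*((3 - 6)/(3*(-4 - 1))) = -306*(-3)/(-5) = -306*(-1)*(-3)/5 = -918*⅕ = -918/5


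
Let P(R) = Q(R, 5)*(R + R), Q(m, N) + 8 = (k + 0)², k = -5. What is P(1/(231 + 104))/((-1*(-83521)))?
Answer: 2/1645855 ≈ 1.2152e-6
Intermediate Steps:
Q(m, N) = 17 (Q(m, N) = -8 + (-5 + 0)² = -8 + (-5)² = -8 + 25 = 17)
P(R) = 34*R (P(R) = 17*(R + R) = 17*(2*R) = 34*R)
P(1/(231 + 104))/((-1*(-83521))) = (34/(231 + 104))/((-1*(-83521))) = (34/335)/83521 = (34*(1/335))*(1/83521) = (34/335)*(1/83521) = 2/1645855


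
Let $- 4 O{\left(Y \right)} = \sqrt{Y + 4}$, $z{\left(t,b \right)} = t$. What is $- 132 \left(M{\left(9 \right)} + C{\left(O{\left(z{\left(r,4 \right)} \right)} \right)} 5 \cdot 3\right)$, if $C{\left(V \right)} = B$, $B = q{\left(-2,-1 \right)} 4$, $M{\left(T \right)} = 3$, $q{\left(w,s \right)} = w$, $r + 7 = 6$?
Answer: $15444$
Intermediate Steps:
$r = -1$ ($r = -7 + 6 = -1$)
$O{\left(Y \right)} = - \frac{\sqrt{4 + Y}}{4}$ ($O{\left(Y \right)} = - \frac{\sqrt{Y + 4}}{4} = - \frac{\sqrt{4 + Y}}{4}$)
$B = -8$ ($B = \left(-2\right) 4 = -8$)
$C{\left(V \right)} = -8$
$- 132 \left(M{\left(9 \right)} + C{\left(O{\left(z{\left(r,4 \right)} \right)} \right)} 5 \cdot 3\right) = - 132 \left(3 + \left(-8\right) 5 \cdot 3\right) = - 132 \left(3 - 120\right) = \left(-132\right) \left(-117\right) = 15444$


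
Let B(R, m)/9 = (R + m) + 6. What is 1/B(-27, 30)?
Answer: 1/81 ≈ 0.012346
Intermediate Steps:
B(R, m) = 54 + 9*R + 9*m (B(R, m) = 9*((R + m) + 6) = 9*(6 + R + m) = 54 + 9*R + 9*m)
1/B(-27, 30) = 1/(54 + 9*(-27) + 9*30) = 1/(54 - 243 + 270) = 1/81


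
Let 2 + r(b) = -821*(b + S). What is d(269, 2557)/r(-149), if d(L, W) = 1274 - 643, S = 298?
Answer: -631/122331 ≈ -0.0051581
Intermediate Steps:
d(L, W) = 631
r(b) = -244660 - 821*b (r(b) = -2 - 821*(b + 298) = -2 - 821*(298 + b) = -2 + (-244658 - 821*b) = -244660 - 821*b)
d(269, 2557)/r(-149) = 631/(-244660 - 821*(-149)) = 631/(-244660 + 122329) = 631/(-122331) = 631*(-1/122331) = -631/122331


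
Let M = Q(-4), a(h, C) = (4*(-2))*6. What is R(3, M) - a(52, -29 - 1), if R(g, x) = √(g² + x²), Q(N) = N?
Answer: 53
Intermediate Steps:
a(h, C) = -48 (a(h, C) = -8*6 = -48)
M = -4
R(3, M) - a(52, -29 - 1) = √(3² + (-4)²) - 1*(-48) = √(9 + 16) + 48 = √25 + 48 = 5 + 48 = 53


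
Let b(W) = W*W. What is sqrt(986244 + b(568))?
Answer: 2*sqrt(327217) ≈ 1144.1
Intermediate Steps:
b(W) = W**2
sqrt(986244 + b(568)) = sqrt(986244 + 568**2) = sqrt(986244 + 322624) = sqrt(1308868) = 2*sqrt(327217)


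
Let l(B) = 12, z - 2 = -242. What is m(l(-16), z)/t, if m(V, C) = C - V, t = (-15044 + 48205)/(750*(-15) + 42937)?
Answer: -7985124/33161 ≈ -240.80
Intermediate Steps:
z = -240 (z = 2 - 242 = -240)
t = 33161/31687 (t = 33161/(-11250 + 42937) = 33161/31687 ≈ 1.0465)
m(l(-16), z)/t = (-240 - 1*12)/(33161/31687) = (-240 - 12)*(31687/33161) = -252*31687/33161 = -7985124/33161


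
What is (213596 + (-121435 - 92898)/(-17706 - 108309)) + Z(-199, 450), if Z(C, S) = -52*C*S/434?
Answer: 197880139411/882105 ≈ 2.2433e+5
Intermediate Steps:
Z(C, S) = -26*C*S/217 (Z(C, S) = -52*C*S*(1/434) = -26*C*S/217)
(213596 + (-121435 - 92898)/(-17706 - 108309)) + Z(-199, 450) = (213596 + (-121435 - 92898)/(-17706 - 108309)) - 26/217*(-199)*450 = (213596 - 214333/(-126015)) + 2328300/217 = (213596 - 214333*(-1/126015)) + 2328300/217 = (213596 + 214333/126015) + 2328300/217 = 26916514273/126015 + 2328300/217 = 197880139411/882105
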